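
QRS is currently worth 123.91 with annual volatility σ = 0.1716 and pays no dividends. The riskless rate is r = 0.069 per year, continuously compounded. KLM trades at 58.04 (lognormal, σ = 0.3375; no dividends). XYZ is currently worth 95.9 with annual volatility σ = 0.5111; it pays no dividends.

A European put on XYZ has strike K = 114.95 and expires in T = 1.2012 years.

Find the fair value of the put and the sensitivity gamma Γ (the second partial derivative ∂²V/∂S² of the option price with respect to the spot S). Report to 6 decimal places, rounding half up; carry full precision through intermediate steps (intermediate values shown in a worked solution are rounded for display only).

σ√T = 0.5111·√1.2012 = 0.560162
d₁ = (ln(S/K) + (r+σ²/2)T) / (σ√T) = (ln(95.9/114.95) + (0.069+0.5111²/2)·1.2012) / 0.560162 = (-0.181191 + 0.239773) / 0.560162 = 0.104581
d₂ = d₁ − σ√T = 0.104581 − 0.560162 = -0.455581
e^{−rT} = 0.920459
N(−d₁) = 0.458354,  N(−d₂) = 0.675654
Put price V = K·e^{−rT}·N(−d₂) − S·N(−d₁) = 71.488802 − 43.956169 = 27.532632
φ(d₁) = (1/√(2π))·e^{−d₁²/2} = 0.396767
Γ = φ(d₁) / (S·σ·√T) = 0.007386

price = 27.532632
Γ = 0.007386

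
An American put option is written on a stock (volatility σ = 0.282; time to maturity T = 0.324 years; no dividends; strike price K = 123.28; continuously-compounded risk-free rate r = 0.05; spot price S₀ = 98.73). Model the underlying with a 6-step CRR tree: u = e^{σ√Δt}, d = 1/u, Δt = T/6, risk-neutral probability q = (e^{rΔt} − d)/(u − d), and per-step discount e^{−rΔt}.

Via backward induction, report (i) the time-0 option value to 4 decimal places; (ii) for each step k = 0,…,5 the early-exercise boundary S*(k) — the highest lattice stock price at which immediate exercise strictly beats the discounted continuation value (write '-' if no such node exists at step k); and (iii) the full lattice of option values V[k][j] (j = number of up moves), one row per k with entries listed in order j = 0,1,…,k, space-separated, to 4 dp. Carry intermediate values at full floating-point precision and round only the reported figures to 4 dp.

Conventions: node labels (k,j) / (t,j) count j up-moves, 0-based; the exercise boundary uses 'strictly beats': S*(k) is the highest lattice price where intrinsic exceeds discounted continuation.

price = 24.5500
boundary = 98.7300 92.4676 98.7300 92.4676 98.7300 105.4166
tree:
24.5500
30.8124 18.3649
36.6776 24.5500 12.3823
42.1708 30.8124 17.9205 7.0035
47.3156 36.6776 24.5500 11.4985 2.6216
52.1340 42.1708 30.8124 17.8634 5.3022 0.0000
56.6468 47.3156 36.6776 24.5500 10.7240 0.0000 0.0000

params: Δt=0.05400 u=1.06773 d=0.93657 q=0.50424 e^(-rΔt)=0.99730
t_6 payoffs: 56.6468 47.3156 36.6776 24.5500 10.7240 0.0000 0.0000
t_5: node(5,0) S=71.1460 payoff=52.1340 vs cont=51.8016 → 52.1340 [stop]  node(5,1) S=81.1092 payoff=42.1708 vs cont=41.8384 → 42.1708 [stop]  node(5,2) S=92.4676 payoff=30.8124 vs cont=30.4800 → 30.8124 [stop]  node(5,3) S=105.4166 payoff=17.8634 vs cont=17.5310 → 17.8634 [stop]  node(5,4) S=120.1789 payoff=3.1011 vs cont=5.3022 → 5.3022 [wait]  node(5,5) S=137.0085 payoff=0.0000 vs cont=0.0000 → 0.0000 [wait]  ⇒ S*(5)=105.4166
t_4: node(4,0) S=75.9644 payoff=47.3156 vs cont=46.9832 → 47.3156 [stop]  node(4,1) S=86.6024 payoff=36.6776 vs cont=36.3452 → 36.6776 [stop]  node(4,2) S=98.7300 payoff=24.5500 vs cont=24.2176 → 24.5500 [stop]  node(4,3) S=112.5560 payoff=10.7240 vs cont=11.4985 → 11.4985 [wait]  node(4,4) S=128.3181 payoff=0.0000 vs cont=2.6216 → 2.6216 [wait]  ⇒ S*(4)=98.7300
t_3: node(3,0) S=81.1092 payoff=42.1708 vs cont=41.8384 → 42.1708 [stop]  node(3,1) S=92.4676 payoff=30.8124 vs cont=30.4800 → 30.8124 [stop]  node(3,2) S=105.4166 payoff=17.8634 vs cont=17.9205 → 17.9205 [wait]  node(3,3) S=120.1789 payoff=3.1011 vs cont=7.0035 → 7.0035 [wait]  ⇒ S*(3)=92.4676
t_2: node(2,0) S=86.6024 payoff=36.6776 vs cont=36.3452 → 36.6776 [stop]  node(2,1) S=98.7300 payoff=24.5500 vs cont=24.2463 → 24.5500 [stop]  node(2,2) S=112.5560 payoff=10.7240 vs cont=12.3823 → 12.3823 [wait]  ⇒ S*(2)=98.7300
t_1: node(1,0) S=92.4676 payoff=30.8124 vs cont=30.4800 → 30.8124 [stop]  node(1,1) S=105.4166 payoff=17.8634 vs cont=18.3649 → 18.3649 [wait]  ⇒ S*(1)=92.4676
t_0: node(0,0) S=98.7300 payoff=24.5500 vs cont=24.4698 → 24.5500 [stop]  ⇒ S*(0)=98.7300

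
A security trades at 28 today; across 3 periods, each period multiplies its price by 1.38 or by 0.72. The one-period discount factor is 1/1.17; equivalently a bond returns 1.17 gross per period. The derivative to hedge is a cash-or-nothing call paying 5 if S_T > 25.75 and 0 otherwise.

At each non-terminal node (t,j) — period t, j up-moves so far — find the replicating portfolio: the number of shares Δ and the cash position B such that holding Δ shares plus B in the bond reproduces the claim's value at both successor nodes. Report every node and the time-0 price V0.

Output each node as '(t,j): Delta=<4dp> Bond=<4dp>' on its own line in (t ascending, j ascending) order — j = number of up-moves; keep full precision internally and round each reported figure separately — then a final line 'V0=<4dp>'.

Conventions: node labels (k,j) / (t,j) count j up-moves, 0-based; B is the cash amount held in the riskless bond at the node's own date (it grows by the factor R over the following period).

(0,0): Delta=0.0858 Bond=-0.0264
(1,0): Delta=0.2190 Bond=-2.7168
(1,1): Delta=0.0533 Bond=1.2226
(2,0): Delta=0.0000 Bond=0.0000
(2,1): Delta=0.2723 Bond=-4.6620
(2,2): Delta=0.0000 Bond=4.2735
V0=2.3748

No-arbitrage ⇒ martingale measure with p* = (R−d)/(u−d) = 0.6818.
At maturity the claim pays: V(3,0)=0.0000, V(3,1)=0.0000, V(3,2)=5.0000, V(3,3)=5.0000
  t=2,j=0: stock 14.5152 → up 20.0310 (V=0.0000), down 10.4509 (V=0.0000). Price 0.0000; hedge Δ=0.0000, bond B=0.0000.
  t=2,j=1: stock 27.8208 → up 38.3927 (V=5.0000), down 20.0310 (V=0.0000). Price 2.9138; hedge Δ=0.2723, bond B=-4.6620.
  t=2,j=2: stock 53.3232 → up 73.5860 (V=5.0000), down 38.3927 (V=5.0000). Price 4.2735; hedge Δ=0.0000, bond B=4.2735.
  t=1,j=0: stock 20.1600 → up 27.8208 (V=2.9138), down 14.5152 (V=0.0000). Price 1.6980; hedge Δ=0.2190, bond B=-2.7168.
  t=1,j=1: stock 38.6400 → up 53.3232 (V=4.2735), down 27.8208 (V=2.9138). Price 3.2828; hedge Δ=0.0533, bond B=1.2226.
  t=0,j=0: stock 28.0000 → up 38.6400 (V=3.2828), down 20.1600 (V=1.6980). Price 2.3748; hedge Δ=0.0858, bond B=-0.0264.
As a check, the time-0 holding Δ(0,0)·S0 + B(0,0) comes to 2.3748 — exactly V0.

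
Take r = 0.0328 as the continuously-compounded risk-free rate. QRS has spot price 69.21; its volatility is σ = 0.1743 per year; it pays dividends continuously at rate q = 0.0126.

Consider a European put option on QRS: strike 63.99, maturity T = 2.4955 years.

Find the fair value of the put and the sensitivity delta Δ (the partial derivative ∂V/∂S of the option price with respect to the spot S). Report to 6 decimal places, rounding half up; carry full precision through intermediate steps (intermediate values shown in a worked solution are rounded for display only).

price = 3.582533
Δ = -0.263975

σ√T = 0.1743·√2.4955 = 0.275344
d₁ = (ln(S/K) + (r−q+σ²/2)T) / (σ√T) = (ln(69.21/63.99) + (0.0328−0.0126+0.1743²/2)·2.4955) / 0.275344 = (0.078419 + 0.088316) / 0.275344 = 0.605550
d₂ = d₁ − σ√T = 0.605550 − 0.275344 = 0.330206
e^{−rT} = 0.921408
e^{−qT} = 0.969046
N(−d₁) = 0.272407,  N(−d₂) = 0.370622
Put price V = K·e^{−rT}·N(−d₂) − S·e^{−qT}·N(−d₁) = 21.852212 − 18.269679 = 3.582533
Δ = −e^{−qT}·N(−d₁) = -0.263975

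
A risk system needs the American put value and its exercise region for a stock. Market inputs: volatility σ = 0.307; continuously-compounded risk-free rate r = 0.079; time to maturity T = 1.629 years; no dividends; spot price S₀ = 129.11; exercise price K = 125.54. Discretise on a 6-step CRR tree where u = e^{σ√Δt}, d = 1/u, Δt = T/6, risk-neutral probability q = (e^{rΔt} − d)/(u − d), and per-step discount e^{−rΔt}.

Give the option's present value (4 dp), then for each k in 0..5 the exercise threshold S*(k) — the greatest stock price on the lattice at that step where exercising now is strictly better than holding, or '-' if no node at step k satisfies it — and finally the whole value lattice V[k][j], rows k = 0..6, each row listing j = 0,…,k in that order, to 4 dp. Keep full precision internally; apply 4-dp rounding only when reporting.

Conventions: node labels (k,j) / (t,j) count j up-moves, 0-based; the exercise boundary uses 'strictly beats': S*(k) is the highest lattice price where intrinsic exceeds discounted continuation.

price = 12.0854
boundary = - - 93.7598 79.8997 93.7598 110.0242
tree:
12.0854
19.9734 5.5185
31.7802 10.2214 1.5340
45.6403 18.4001 3.3175 0.0000
57.4516 31.7802 7.1746 0.0000 0.0000
67.5168 45.6403 15.5158 0.0000 0.0000 0.0000
76.0941 57.4516 31.7802 0.0000 0.0000 0.0000 0.0000

Δt=0.27150, u=1.17347, d=0.85217, q=0.52757, disc=e^(-rΔt)=0.97878
k=6 terminal: V=max(K-S,0) → 76.0941 57.4516 31.7802 0.0000 0.0000 0.0000 0.0000
k=5: j=0 S=58.0232 intr=67.5168 cont=64.8528 V=67.5168[EX]; j=1 S=79.8997 intr=45.6403 cont=42.9764 V=45.6403[EX]; j=2 S=110.0242 intr=15.5158 cont=14.6953 V=15.5158[EX]; j=3 S=151.5066 intr=0.0000 cont=0.0000 V=0.0000[hold]; j=4 S=208.6291 intr=0.0000 cont=0.0000 V=0.0000[hold]; j=5 S=287.2884 intr=0.0000 cont=0.0000 V=0.0000[hold]  S*(5)=110.0242
k=4: j=0 S=68.0884 intr=57.4516 cont=54.7876 V=57.4516[EX]; j=1 S=93.7598 intr=31.7802 cont=29.1162 V=31.7802[EX]; j=2 S=129.1100 intr=0.0000 cont=7.1746 V=7.1746[hold]; j=3 S=177.7883 intr=0.0000 cont=0.0000 V=0.0000[hold]; j=4 S=244.8198 intr=0.0000 cont=0.0000 V=0.0000[hold]  S*(4)=93.7598
k=3: j=0 S=79.8997 intr=45.6403 cont=42.9764 V=45.6403[EX]; j=1 S=110.0242 intr=15.5158 cont=18.4001 V=18.4001[hold]; j=2 S=151.5066 intr=0.0000 cont=3.3175 V=3.3175[hold]; j=3 S=208.6291 intr=0.0000 cont=0.0000 V=0.0000[hold]  S*(3)=79.8997
k=2: j=0 S=93.7598 intr=31.7802 cont=30.6056 V=31.7802[EX]; j=1 S=129.1100 intr=0.0000 cont=10.2214 V=10.2214[hold]; j=2 S=177.7883 intr=0.0000 cont=1.5340 V=1.5340[hold]  S*(2)=93.7598
k=1: j=0 S=110.0242 intr=15.5158 cont=19.9734 V=19.9734[hold]; j=1 S=151.5066 intr=0.0000 cont=5.5185 V=5.5185[hold]  S*(1)=-
k=0: j=0 S=129.1100 intr=0.0000 cont=12.0854 V=12.0854[hold]  S*(0)=-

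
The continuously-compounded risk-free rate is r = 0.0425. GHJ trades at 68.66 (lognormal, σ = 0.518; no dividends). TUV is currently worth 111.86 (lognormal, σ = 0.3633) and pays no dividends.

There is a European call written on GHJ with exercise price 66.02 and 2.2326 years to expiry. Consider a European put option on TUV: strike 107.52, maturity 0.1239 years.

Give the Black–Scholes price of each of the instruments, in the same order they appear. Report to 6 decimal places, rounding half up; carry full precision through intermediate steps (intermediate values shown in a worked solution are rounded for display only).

[GHJ call K=66.02]
σ√T = 0.518·√2.2326 = 0.773990
d₁ = (ln(S/K) + (r+σ²/2)T) / (σ√T) = (ln(68.66/66.02) + (0.0425+0.518²/2)·2.2326) / 0.773990 = (0.039209 + 0.394416) / 0.773990 = 0.560246
d₂ = d₁ − σ√T = 0.560246 − 0.773990 = -0.213744
e^{−rT} = 0.909477
N(d₁) = 0.712344,  N(d₂) = 0.415373
price = S·N(d₁) − K·e^{−rT}·N(d₂) = 48.909550 − 24.940547 = 23.969003
[TUV put K=107.52]
σ√T = 0.3633·√0.1239 = 0.127880
d₁ = (ln(S/K) + (r+σ²/2)T) / (σ√T) = (ln(111.86/107.52) + (0.0425+0.3633²/2)·0.1239) / 0.127880 = (0.039571 + 0.013442) / 0.127880 = 0.414559
d₂ = d₁ − σ√T = 0.414559 − 0.127880 = 0.286679
e^{−rT} = 0.994748
N(−d₁) = 0.339233,  N(−d₂) = 0.387179
price = K·e^{−rT}·N(−d₂) − S·N(−d₁) = 41.410859 − 37.946554 = 3.464305

price(GHJ call K=66.02) = 23.969003
price(TUV put K=107.52) = 3.464305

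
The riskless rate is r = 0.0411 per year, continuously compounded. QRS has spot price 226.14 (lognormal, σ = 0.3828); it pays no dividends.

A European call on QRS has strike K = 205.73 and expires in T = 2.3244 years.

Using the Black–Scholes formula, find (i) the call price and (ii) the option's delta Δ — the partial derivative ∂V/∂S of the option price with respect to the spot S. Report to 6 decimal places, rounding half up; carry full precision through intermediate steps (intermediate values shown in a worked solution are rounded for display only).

σ√T = 0.3828·√2.3244 = 0.583616
d₁ = (ln(S/K) + (r+σ²/2)T) / (σ√T) = (ln(226.14/205.73) + (0.0411+0.3828²/2)·2.3244) / 0.583616 = (0.094590 + 0.265837) / 0.583616 = 0.617574
d₂ = d₁ − σ√T = 0.617574 − 0.583616 = 0.033958
e^{−rT} = 0.908889
N(d₁) = 0.731572,  N(d₂) = 0.513545
Call price V = S·N(d₁) − K·e^{−rT}·N(d₂) = 165.437700 − 96.025489 = 69.412211
Δ = N(d₁) = 0.731572

price = 69.412211
Δ = 0.731572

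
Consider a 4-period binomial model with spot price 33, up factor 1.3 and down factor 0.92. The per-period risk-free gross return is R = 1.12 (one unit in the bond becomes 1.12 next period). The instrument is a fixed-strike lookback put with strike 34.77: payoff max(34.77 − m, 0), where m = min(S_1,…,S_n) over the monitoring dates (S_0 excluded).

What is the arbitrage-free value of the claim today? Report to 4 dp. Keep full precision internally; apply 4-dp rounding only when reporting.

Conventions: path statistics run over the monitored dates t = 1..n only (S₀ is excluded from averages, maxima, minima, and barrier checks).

No-arbitrage gives p* = (R−d)/(u−d) = 0.5263: enumerate every path, weight its payoff by its p*-probability, and discount by R^4.
Enumerate all 2^4 = 16 price paths (U = up ×1.3, D = down ×0.92); each path with k up-moves has probability p*^k·(1−p*)^(4−k).
DDDD: m=23.6410, payoff=11.1290, prob=0.050345
UDDD: m=33.4057, payoff=1.3643, prob=0.055939
DUDD: m=30.3600, payoff=4.4100, prob=0.055939
UUDD: m=42.9000, payoff=0.0000, prob=0.062154
DDUD: m=27.9312, payoff=6.8388, prob=0.055939
UDUD: m=39.4680, payoff=0.0000, prob=0.062154
DUUD: m=30.3600, payoff=4.4100, prob=0.062154
UUUD: m=42.9000, payoff=0.0000, prob=0.069060
DDDU: m=25.6967, payoff=9.0733, prob=0.055939
UDDU: m=36.3106, payoff=0.0000, prob=0.062154
DUDU: m=30.3600, payoff=4.4100, prob=0.062154
UUDU: m=42.9000, payoff=0.0000, prob=0.069060
DDUU: m=27.9312, payoff=6.8388, prob=0.062154
UDUU: m=39.4680, payoff=0.0000, prob=0.069060
DUUU: m=30.3600, payoff=4.4100, prob=0.069060
UUUU: m=42.9000, payoff=0.0000, prob=0.076734
Price = Σ prob·payoff / R^4 = 3.051216 / 1.573519 = 1.9391

price = 1.9391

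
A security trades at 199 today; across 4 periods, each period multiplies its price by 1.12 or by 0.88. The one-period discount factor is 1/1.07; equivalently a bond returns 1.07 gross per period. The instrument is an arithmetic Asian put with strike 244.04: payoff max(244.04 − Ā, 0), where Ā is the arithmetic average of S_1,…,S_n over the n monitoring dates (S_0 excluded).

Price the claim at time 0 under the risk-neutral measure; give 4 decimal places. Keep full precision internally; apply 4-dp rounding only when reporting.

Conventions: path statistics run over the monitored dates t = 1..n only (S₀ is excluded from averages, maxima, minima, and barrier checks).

Set p* = 0.7917 (from d < R < u); the path-dependent value is the discounted p*-expectation over all price paths.
Enumerate all 2^4 = 16 price paths (U = up ×1.12, D = down ×0.88); each path with k up-moves has probability p*^k·(1−p*)^(4−k).
DDDD: Ā=146.0445, payoff=97.9955, prob=0.001884
UDDD: Ā=185.8748, payoff=58.1652, prob=0.007158
DUDD: Ā=173.9348, payoff=70.1052, prob=0.007158
UUDD: Ā=221.3715, payoff=22.6685, prob=0.027202
DDUD: Ā=163.4276, payoff=80.6124, prob=0.007158
UDUD: Ā=207.9987, payoff=36.0413, prob=0.027202
DUUD: Ā=196.0587, payoff=47.9813, prob=0.027202
UUUD: Ā=249.5293, payoff=0.0000, prob=0.103368
DDDU: Ā=154.1813, payoff=89.8587, prob=0.007158
UDDU: Ā=196.2307, payoff=47.8093, prob=0.027202
DUDU: Ā=184.2907, payoff=59.7493, prob=0.027202
UUDU: Ā=234.5518, payoff=9.4882, prob=0.103368
DDUU: Ā=173.7835, payoff=70.2565, prob=0.027202
UDUU: Ā=221.1790, payoff=22.8610, prob=0.103368
DUUU: Ā=209.2390, payoff=34.8010, prob=0.103368
UUUU: Ā=266.3042, payoff=0.0000, prob=0.392798
Price = Σ prob·payoff / R^4 = 17.003473 / 1.310796 = 12.9719

price = 12.9719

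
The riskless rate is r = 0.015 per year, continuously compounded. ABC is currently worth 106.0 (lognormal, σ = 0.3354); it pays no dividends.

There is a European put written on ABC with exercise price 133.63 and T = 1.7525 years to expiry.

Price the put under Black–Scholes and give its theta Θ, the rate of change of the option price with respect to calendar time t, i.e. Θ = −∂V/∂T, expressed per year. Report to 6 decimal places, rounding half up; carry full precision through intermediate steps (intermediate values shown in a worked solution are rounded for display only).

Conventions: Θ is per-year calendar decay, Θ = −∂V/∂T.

σ√T = 0.3354·√1.7525 = 0.444009
d₁ = (ln(S/K) + (r+σ²/2)T) / (σ√T) = (ln(106.0/133.63) + (0.015+0.3354²/2)·1.7525) / 0.444009 = (-0.231636 + 0.124860) / 0.444009 = -0.240482
d₂ = d₁ − σ√T = -0.240482 − 0.444009 = -0.684491
e^{−rT} = 0.974055
N(−d₁) = 0.595022,  N(−d₂) = 0.753167
Put price V = K·e^{−rT}·N(−d₂) − S·N(−d₁) = 98.034504 − 63.072282 = 34.962221
φ(d₁) = (1/√(2π))·e^{−d₁²/2} = 0.387572
Θ = −S·φ(d₁)·σ/(2√T) + r·K·e^{−rT}·N(−d₂) = −5.204297 + 1.470518 = -3.733779

price = 34.962221
Θ = -3.733779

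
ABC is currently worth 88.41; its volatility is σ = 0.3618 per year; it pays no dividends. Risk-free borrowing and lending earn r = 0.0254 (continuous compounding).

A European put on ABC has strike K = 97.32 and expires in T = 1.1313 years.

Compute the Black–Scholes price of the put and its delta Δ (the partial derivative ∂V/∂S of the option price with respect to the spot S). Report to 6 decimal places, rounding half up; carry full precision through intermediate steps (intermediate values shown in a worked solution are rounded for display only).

price = 17.245700
Δ = -0.492994

σ√T = 0.3618·√1.1313 = 0.384820
d₁ = (ln(S/K) + (r+σ²/2)T) / (σ√T) = (ln(88.41/97.32) + (0.0254+0.3618²/2)·1.1313) / 0.384820 = (-0.096019 + 0.102778) / 0.384820 = 0.017563
d₂ = d₁ − σ√T = 0.017563 − 0.384820 = -0.367256
e^{−rT} = 0.971674
N(−d₁) = 0.492994,  N(−d₂) = 0.643286
Put price V = K·e^{−rT}·N(−d₂) − S·N(−d₁) = 60.831262 − 43.585562 = 17.245700
Δ = −N(−d₁) = -0.492994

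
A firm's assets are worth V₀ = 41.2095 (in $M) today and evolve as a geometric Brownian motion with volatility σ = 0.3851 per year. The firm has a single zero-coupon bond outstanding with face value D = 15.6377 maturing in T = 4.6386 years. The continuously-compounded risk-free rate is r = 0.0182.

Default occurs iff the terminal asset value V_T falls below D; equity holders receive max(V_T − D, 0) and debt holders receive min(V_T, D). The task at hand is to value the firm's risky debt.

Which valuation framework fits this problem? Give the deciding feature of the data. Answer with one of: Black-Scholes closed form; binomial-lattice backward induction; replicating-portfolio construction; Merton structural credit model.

framework: Merton structural credit model

Key observation: the data describe a firm's assets (V₀ = 41.2095, GBM) and a single zero-coupon debt of face 15.6377, so credit quantities follow from equity-as-call in the structural model.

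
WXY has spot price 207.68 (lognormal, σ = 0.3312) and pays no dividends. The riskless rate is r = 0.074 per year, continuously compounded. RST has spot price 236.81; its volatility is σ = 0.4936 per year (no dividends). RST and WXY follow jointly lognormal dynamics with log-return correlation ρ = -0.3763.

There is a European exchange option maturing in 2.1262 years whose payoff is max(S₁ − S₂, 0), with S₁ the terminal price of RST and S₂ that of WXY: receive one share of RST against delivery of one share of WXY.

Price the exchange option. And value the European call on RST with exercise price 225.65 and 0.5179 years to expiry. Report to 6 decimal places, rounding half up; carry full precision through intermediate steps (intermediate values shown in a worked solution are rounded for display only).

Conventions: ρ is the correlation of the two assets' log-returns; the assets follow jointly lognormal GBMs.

exchange price = 100.835680
price(RST call K=225.65) = 42.756399

σ_eff = √(σ₁² + σ₂² − 2ρσ₁σ₂) = √(0.4936² + 0.3312² − 2·-0.3763·0.4936·0.3312) = 0.690195
d₁ = (ln(S₁/S₂) + (q₂ − q₁ + σ_eff²/2)T) / (σ_eff√T) = (ln(236.81/207.68) + (0.0 − 0.0 + 0.238185)·2.1262) / 1.006408 = 0.633628
d₂ = d₁ − σ_eff√T = 0.633628 − 1.006408 = -0.372780
N(d₁) = 0.736838,  N(d₂) = 0.354656
V = S₁·e^{−q₁T}·N(d₁) − S₂·e^{−q₂T}·N(d₂) = 174.490649 − 73.654969 = 100.835680
[vanilla: RST call K=225.65]
σ√T = 0.4936·√0.5179 = 0.355221
d₁ = (ln(S/K) + (r+σ²/2)T) / (σ√T) = (ln(236.81/225.65) + (0.074+0.4936²/2)·0.5179) / 0.355221 = (0.048273 + 0.101415) / 0.355221 = 0.421396
d₂ = d₁ − σ√T = 0.421396 − 0.355221 = 0.066175
e^{−rT} = 0.962400
N(d₁) = 0.663267,  N(d₂) = 0.526381
price = S·N(d₁) − K·e^{−rT}·N(d₂) = 157.068242 − 114.311843 = 42.756399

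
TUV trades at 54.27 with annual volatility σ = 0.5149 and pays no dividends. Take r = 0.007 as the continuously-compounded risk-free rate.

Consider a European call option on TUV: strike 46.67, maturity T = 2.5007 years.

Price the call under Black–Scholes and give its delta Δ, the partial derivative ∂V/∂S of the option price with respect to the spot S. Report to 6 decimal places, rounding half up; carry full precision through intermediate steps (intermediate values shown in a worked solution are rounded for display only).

σ√T = 0.5149·√2.5007 = 0.814242
d₁ = (ln(S/K) + (r+σ²/2)T) / (σ√T) = (ln(54.27/46.67) + (0.007+0.5149²/2)·2.5007) / 0.814242 = (0.150870 + 0.349000) / 0.814242 = 0.613908
d₂ = d₁ − σ√T = 0.613908 − 0.814242 = -0.200334
e^{−rT} = 0.982647
N(d₁) = 0.730362,  N(d₂) = 0.420610
Call price V = S·N(d₁) − K·e^{−rT}·N(d₂) = 39.636750 − 19.289227 = 20.347523
Δ = N(d₁) = 0.730362

price = 20.347523
Δ = 0.730362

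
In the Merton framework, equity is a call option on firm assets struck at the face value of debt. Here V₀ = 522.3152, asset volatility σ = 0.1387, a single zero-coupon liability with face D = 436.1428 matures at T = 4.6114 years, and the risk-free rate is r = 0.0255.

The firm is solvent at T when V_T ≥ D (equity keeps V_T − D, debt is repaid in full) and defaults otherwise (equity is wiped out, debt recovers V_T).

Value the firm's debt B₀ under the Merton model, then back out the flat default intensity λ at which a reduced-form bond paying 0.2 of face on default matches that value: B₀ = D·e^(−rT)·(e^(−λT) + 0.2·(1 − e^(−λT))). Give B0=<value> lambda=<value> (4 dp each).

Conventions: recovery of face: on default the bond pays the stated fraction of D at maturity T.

With assets at 522.3152 and a single debt payment of 436.1428 at 4.6114 years:
d₁ = [ln(V₀/D) + (r + σ²/2)T] / (σ√T)
   = [ln(522.3152/436.1428) + (0.0255 + 0.5·0.1387²)·4.6114] / (0.1387·√4.6114)
   = [0.180302 + 0.161947] / 0.297847 = 1.149076
d₂ = d₁ − σ√T = 1.149076 − 0.297847 = 0.851229
N(d₁) = 0.874738,  N(d₂) = 0.802679,  e^(−rT) = 0.889060
E₀ = V₀·N(d₁) − D·e^(−rT)·N(d₂)
   = 522.3152·0.874738 − 436.1428·0.889060·0.802679 = 145.644338
B₀ = V₀ − E₀ = 522.3152 − 145.644338 = 376.670862
e^(−λT) = (B₀·e^(rT)/D − 0.2)/(1 − 0.2) = (376.6709·1.124784/436.1428 − 0.2)/0.8 = 0.96426190
λ = −ln(0.96426190)/4.6114 = 0.007892

B0=376.6709 lambda=0.0079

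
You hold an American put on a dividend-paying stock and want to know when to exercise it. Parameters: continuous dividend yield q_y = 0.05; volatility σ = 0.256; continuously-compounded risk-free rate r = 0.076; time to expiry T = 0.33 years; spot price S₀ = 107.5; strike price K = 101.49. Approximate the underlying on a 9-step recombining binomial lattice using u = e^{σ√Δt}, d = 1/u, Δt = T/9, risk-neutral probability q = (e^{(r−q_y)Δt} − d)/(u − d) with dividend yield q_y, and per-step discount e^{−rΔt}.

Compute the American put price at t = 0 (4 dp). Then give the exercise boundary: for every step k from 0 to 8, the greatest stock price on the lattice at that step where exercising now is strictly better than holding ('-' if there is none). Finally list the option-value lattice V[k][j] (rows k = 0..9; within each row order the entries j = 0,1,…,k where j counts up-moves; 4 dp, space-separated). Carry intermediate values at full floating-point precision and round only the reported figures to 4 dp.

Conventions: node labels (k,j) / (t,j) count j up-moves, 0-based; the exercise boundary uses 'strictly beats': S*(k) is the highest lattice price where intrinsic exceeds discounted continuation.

Δt=0.03667  u=1.05024  d=0.95216  q=0.49747  discount=0.99722
step 9 (expiry): payoffs max(K−S,0) = 32.3379 25.2147 17.3578 8.6915 0.0000 0.0000 0.0000 0.0000 0.0000 0.0000
step 8: (k=8,j=0): S=72.6264, K−S=28.8636, hold=28.7142 ⇒ V=28.8636 exercise | (k=8,j=1): S=80.1075, K−S=21.3825, hold=21.2468 ⇒ V=21.3825 exercise | (k=8,j=2): S=88.3592, K−S=13.1308, hold=13.0103 ⇒ V=13.1308 exercise | (k=8,j=3): S=97.4608, K−S=4.0292, hold=4.3556 ⇒ V=4.3556 continue | (k=8,j=4): S=107.5000, K−S=0.0000, hold=0.0000 ⇒ V=0.0000 continue | (k=8,j=5): S=118.5733, K−S=0.0000, hold=0.0000 ⇒ V=0.0000 continue | (k=8,j=6): S=130.7872, K−S=0.0000, hold=0.0000 ⇒ V=0.0000 continue | (k=8,j=7): S=144.2593, K−S=0.0000, hold=0.0000 ⇒ V=0.0000 continue | (k=8,j=8): S=159.1191, K−S=0.0000, hold=0.0000 ⇒ V=0.0000 continue  boundary S*=88.3592
step 7: (k=7,j=0): S=76.2753, K−S=25.2147, hold=25.0720 ⇒ V=25.2147 exercise | (k=7,j=1): S=84.1322, K−S=17.3578, hold=17.2295 ⇒ V=17.3578 exercise | (k=7,j=2): S=92.7985, K−S=8.6915, hold=8.7410 ⇒ V=8.7410 continue | (k=7,j=3): S=102.3574, K−S=0.0000, hold=2.1827 ⇒ V=2.1827 continue | (k=7,j=4): S=112.9010, K−S=0.0000, hold=0.0000 ⇒ V=0.0000 continue | (k=7,j=5): S=124.5306, K−S=0.0000, hold=0.0000 ⇒ V=0.0000 continue | (k=7,j=6): S=137.3582, K−S=0.0000, hold=0.0000 ⇒ V=0.0000 continue | (k=7,j=7): S=151.5071, K−S=0.0000, hold=0.0000 ⇒ V=0.0000 continue  boundary S*=84.1322
step 6: (k=6,j=0): S=80.1075, K−S=21.3825, hold=21.2468 ⇒ V=21.3825 exercise | (k=6,j=1): S=88.3592, K−S=13.1308, hold=13.0348 ⇒ V=13.1308 exercise | (k=6,j=2): S=97.4608, K−S=4.0292, hold=5.4632 ⇒ V=5.4632 continue | (k=6,j=3): S=107.5000, K−S=0.0000, hold=1.0938 ⇒ V=1.0938 continue | (k=6,j=4): S=118.5733, K−S=0.0000, hold=0.0000 ⇒ V=0.0000 continue | (k=6,j=5): S=130.7872, K−S=0.0000, hold=0.0000 ⇒ V=0.0000 continue | (k=6,j=6): S=144.2593, K−S=0.0000, hold=0.0000 ⇒ V=0.0000 continue  boundary S*=88.3592
step 5: (k=5,j=0): S=84.1322, K−S=17.3578, hold=17.2295 ⇒ V=17.3578 exercise | (k=5,j=1): S=92.7985, K−S=8.6915, hold=9.2905 ⇒ V=9.2905 continue | (k=5,j=2): S=102.3574, K−S=0.0000, hold=3.2804 ⇒ V=3.2804 continue | (k=5,j=3): S=112.9010, K−S=0.0000, hold=0.5481 ⇒ V=0.5481 continue | (k=5,j=4): S=124.5306, K−S=0.0000, hold=0.0000 ⇒ V=0.0000 continue | (k=5,j=5): S=137.3582, K−S=0.0000, hold=0.0000 ⇒ V=0.0000 continue  boundary S*=84.1322
step 4: (k=4,j=0): S=88.3592, K−S=13.1308, hold=13.3074 ⇒ V=13.3074 continue | (k=4,j=1): S=97.4608, K−S=4.0292, hold=6.2831 ⇒ V=6.2831 continue | (k=4,j=2): S=107.5000, K−S=0.0000, hold=1.9158 ⇒ V=1.9158 continue | (k=4,j=3): S=118.5733, K−S=0.0000, hold=0.2747 ⇒ V=0.2747 continue | (k=4,j=4): S=130.7872, K−S=0.0000, hold=0.0000 ⇒ V=0.0000 continue  boundary S*=-
step 3: (k=3,j=0): S=92.7985, K−S=8.6915, hold=9.7857 ⇒ V=9.7857 continue | (k=3,j=1): S=102.3574, K−S=0.0000, hold=4.0991 ⇒ V=4.0991 continue | (k=3,j=2): S=112.9010, K−S=0.0000, hold=1.0964 ⇒ V=1.0964 continue | (k=3,j=3): S=124.5306, K−S=0.0000, hold=0.1377 ⇒ V=0.1377 continue  boundary S*=-
step 2: (k=2,j=0): S=97.4608, K−S=4.0292, hold=6.9374 ⇒ V=6.9374 continue | (k=2,j=1): S=107.5000, K−S=0.0000, hold=2.5981 ⇒ V=2.5981 continue | (k=2,j=2): S=118.5733, K−S=0.0000, hold=0.6177 ⇒ V=0.6177 continue  boundary S*=-
step 1: (k=1,j=0): S=102.3574, K−S=0.0000, hold=4.7654 ⇒ V=4.7654 continue | (k=1,j=1): S=112.9010, K−S=0.0000, hold=1.6084 ⇒ V=1.6084 continue  boundary S*=-
step 0: (k=0,j=0): S=107.5000, K−S=0.0000, hold=3.1860 ⇒ V=3.1860 continue  boundary S*=-

price = 3.1860
boundary = - - - - - 84.1322 88.3592 84.1322 88.3592
tree:
3.1860
4.7654 1.6084
6.9374 2.5981 0.6177
9.7857 4.0991 1.0964 0.1377
13.3074 6.2831 1.9158 0.2747 0.0000
17.3578 9.2905 3.2804 0.5481 0.0000 0.0000
21.3825 13.1308 5.4632 1.0938 0.0000 0.0000 0.0000
25.2147 17.3578 8.7410 2.1827 0.0000 0.0000 0.0000 0.0000
28.8636 21.3825 13.1308 4.3556 0.0000 0.0000 0.0000 0.0000 0.0000
32.3379 25.2147 17.3578 8.6915 0.0000 0.0000 0.0000 0.0000 0.0000 0.0000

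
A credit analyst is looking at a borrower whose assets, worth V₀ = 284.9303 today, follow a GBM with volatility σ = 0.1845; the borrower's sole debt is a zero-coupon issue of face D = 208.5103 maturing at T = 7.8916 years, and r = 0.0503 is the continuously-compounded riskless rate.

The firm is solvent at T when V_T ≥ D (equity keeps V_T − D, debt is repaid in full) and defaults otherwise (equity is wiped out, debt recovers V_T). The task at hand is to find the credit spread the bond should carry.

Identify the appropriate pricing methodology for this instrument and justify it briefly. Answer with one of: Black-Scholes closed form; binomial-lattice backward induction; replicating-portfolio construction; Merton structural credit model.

Key observation: assets follow a GBM and default happens iff V_T < 208.5103; valuing claims on that split (equity as a call, risky debt as the residual) is the structural model's definition.

framework: Merton structural credit model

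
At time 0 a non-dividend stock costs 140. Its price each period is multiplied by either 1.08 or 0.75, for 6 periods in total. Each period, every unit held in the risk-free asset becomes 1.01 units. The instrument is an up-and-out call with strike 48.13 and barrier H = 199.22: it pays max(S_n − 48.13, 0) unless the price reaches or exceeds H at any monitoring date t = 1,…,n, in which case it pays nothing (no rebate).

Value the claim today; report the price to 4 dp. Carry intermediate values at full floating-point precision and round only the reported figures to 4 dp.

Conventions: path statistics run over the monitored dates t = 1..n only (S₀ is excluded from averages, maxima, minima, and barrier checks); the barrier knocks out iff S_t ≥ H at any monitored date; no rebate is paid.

price = 49.0295

No-arbitrage gives p* = (R−d)/(u−d) = 0.7879: enumerate every path, weight its payoff by its p*-probability, and discount by R^6.
Enumerate all 2^6 = 64 price paths (U = up ×1.08, D = down ×0.75); each path with k up-moves has probability p*^k·(1−p*)^(6−k).
DDDDDD: M=105.0000, payoff=0.0000, prob=0.000091
UDDDDD: M=151.2000, payoff=0.0000, prob=0.000338
DUDDDD: M=113.4000, payoff=0.0000, prob=0.000338
UUDDDD: M=163.2960, payoff=3.5379, prob=0.001257
DDUDDD: M=105.0000, payoff=0.0000, prob=0.000338
UDUDDD: M=151.2000, payoff=3.5379, prob=0.001257
DUUDDD: M=122.4720, payoff=3.5379, prob=0.001257
UUUDDD: M=176.3597, payoff=26.2717, prob=0.004668
DDDUDD: M=105.0000, payoff=0.0000, prob=0.000338
UDDUDD: M=151.2000, payoff=3.5379, prob=0.001257
DUDUDD: M=113.4000, payoff=3.5379, prob=0.001257
UUDUDD: M=163.2960, payoff=26.2717, prob=0.004668
DDUUDD: M=105.0000, payoff=3.5379, prob=0.001257
UDUUDD: M=151.2000, payoff=26.2717, prob=0.004668
DUUUDD: M=132.2698, payoff=26.2717, prob=0.004668
UUUUDD: M=190.4685, payoff=59.0085, prob=0.017338
DDDDUD: M=105.0000, payoff=0.0000, prob=0.000338
UDDDUD: M=151.2000, payoff=3.5379, prob=0.001257
DUDDUD: M=113.4000, payoff=3.5379, prob=0.001257
UUDDUD: M=163.2960, payoff=26.2717, prob=0.004668
DDUDUD: M=105.0000, payoff=3.5379, prob=0.001257
UDUDUD: M=151.2000, payoff=26.2717, prob=0.004668
DUUDUD: M=122.4720, payoff=26.2717, prob=0.004668
UUUDUD: M=176.3597, payoff=59.0085, prob=0.017338
DDDUUD: M=105.0000, payoff=3.5379, prob=0.001257
UDDUUD: M=151.2000, payoff=26.2717, prob=0.004668
DUDUUD: M=113.4000, payoff=26.2717, prob=0.004668
UUDUUD: M=163.2960, payoff=59.0085, prob=0.017338
DDUUUD: M=105.0000, payoff=26.2717, prob=0.004668
UDUUUD: M=151.2000, payoff=59.0085, prob=0.017338
DUUUUD: M=142.8513, payoff=59.0085, prob=0.017338
UUUUUD: M=205.7059, payoff=0.0000, prob=0.064399
DDDDDU: M=105.0000, payoff=0.0000, prob=0.000338
UDDDDU: M=151.2000, payoff=3.5379, prob=0.001257
DUDDDU: M=113.4000, payoff=3.5379, prob=0.001257
UUDDDU: M=163.2960, payoff=26.2717, prob=0.004668
DDUDDU: M=105.0000, payoff=3.5379, prob=0.001257
UDUDDU: M=151.2000, payoff=26.2717, prob=0.004668
DUUDDU: M=122.4720, payoff=26.2717, prob=0.004668
UUUDDU: M=176.3597, payoff=59.0085, prob=0.017338
DDDUDU: M=105.0000, payoff=3.5379, prob=0.001257
UDDUDU: M=151.2000, payoff=26.2717, prob=0.004668
DUDUDU: M=113.4000, payoff=26.2717, prob=0.004668
UUDUDU: M=163.2960, payoff=59.0085, prob=0.017338
DDUUDU: M=105.0000, payoff=26.2717, prob=0.004668
UDUUDU: M=151.2000, payoff=59.0085, prob=0.017338
DUUUDU: M=132.2698, payoff=59.0085, prob=0.017338
UUUUDU: M=190.4685, payoff=106.1494, prob=0.064399
DDDDUU: M=105.0000, payoff=3.5379, prob=0.001257
UDDDUU: M=151.2000, payoff=26.2717, prob=0.004668
DUDDUU: M=113.4000, payoff=26.2717, prob=0.004668
UUDDUU: M=163.2960, payoff=59.0085, prob=0.017338
DDUDUU: M=105.0000, payoff=26.2717, prob=0.004668
UDUDUU: M=151.2000, payoff=59.0085, prob=0.017338
DUUDUU: M=122.4720, payoff=59.0085, prob=0.017338
UUUDUU: M=176.3597, payoff=106.1494, prob=0.064399
DDDUUU: M=105.0000, payoff=26.2717, prob=0.004668
UDDUUU: M=151.2000, payoff=59.0085, prob=0.017338
DUDUUU: M=113.4000, payoff=59.0085, prob=0.017338
UUDUUU: M=163.2960, payoff=106.1494, prob=0.064399
DDUUUU: M=107.1385, payoff=59.0085, prob=0.017338
UDUUUU: M=154.2794, payoff=106.1494, prob=0.064399
DUUUUU: M=154.2794, payoff=106.1494, prob=0.064399
UUUUUU: M=222.1624, payoff=0.0000, prob=0.239197
Price = Σ prob·payoff / R^6 = 52.045756 / 1.061520 = 49.0295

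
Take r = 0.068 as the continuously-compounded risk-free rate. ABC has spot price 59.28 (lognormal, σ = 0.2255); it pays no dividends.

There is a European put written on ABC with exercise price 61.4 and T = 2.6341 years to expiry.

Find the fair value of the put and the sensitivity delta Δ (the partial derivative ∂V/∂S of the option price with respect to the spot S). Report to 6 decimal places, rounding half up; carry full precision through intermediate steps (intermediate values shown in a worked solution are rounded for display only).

σ√T = 0.2255·√2.6341 = 0.365984
d₁ = (ln(S/K) + (r+σ²/2)T) / (σ√T) = (ln(59.28/61.4) + (0.068+0.2255²/2)·2.6341) / 0.365984 = (-0.035138 + 0.246091) / 0.365984 = 0.576399
d₂ = d₁ − σ√T = 0.576399 − 0.365984 = 0.210415
e^{−rT} = 0.836007
N(−d₁) = 0.282173,  N(−d₂) = 0.416672
Put price V = K·e^{−rT}·N(−d₂) − S·N(−d₁) = 21.388103 − 16.727192 = 4.660912
Δ = −N(−d₁) = -0.282173

price = 4.660912
Δ = -0.282173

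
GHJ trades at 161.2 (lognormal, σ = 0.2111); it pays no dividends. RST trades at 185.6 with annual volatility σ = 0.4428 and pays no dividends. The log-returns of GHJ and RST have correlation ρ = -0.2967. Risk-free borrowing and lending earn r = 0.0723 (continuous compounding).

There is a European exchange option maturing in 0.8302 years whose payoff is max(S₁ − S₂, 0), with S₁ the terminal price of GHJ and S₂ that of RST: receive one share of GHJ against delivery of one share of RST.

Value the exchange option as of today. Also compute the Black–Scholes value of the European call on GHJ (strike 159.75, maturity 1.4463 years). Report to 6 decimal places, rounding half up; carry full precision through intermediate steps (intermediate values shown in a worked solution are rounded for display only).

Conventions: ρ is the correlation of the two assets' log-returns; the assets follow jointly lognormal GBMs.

exchange price = 23.082400
price(GHJ call K=159.75) = 25.571212

σ_eff = √(σ₁² + σ₂² − 2ρσ₁σ₂) = √(0.2111² + 0.4428² − 2·-0.2967·0.2111·0.4428) = 0.544154
d₁ = (ln(S₁/S₂) + (q₂ − q₁ + σ_eff²/2)T) / (σ_eff√T) = (ln(161.2/185.6) + (0.0 − 0.0 + 0.148052)·0.8302) / 0.495807 = -0.036376
d₂ = d₁ − σ_eff√T = -0.036376 − 0.495807 = -0.532183
N(d₁) = 0.485491,  N(d₂) = 0.297299
V = S₁·e^{−q₁T}·N(d₁) − S₂·e^{−q₂T}·N(d₂) = 78.261183 − 55.178783 = 23.082400
[vanilla: GHJ call K=159.75]
σ√T = 0.2111·√1.4463 = 0.253874
d₁ = (ln(S/K) + (r+σ²/2)T) / (σ√T) = (ln(161.2/159.75) + (0.0723+0.2111²/2)·1.4463) / 0.253874 = (0.009036 + 0.136793) / 0.253874 = 0.574416
d₂ = d₁ − σ√T = 0.574416 − 0.253874 = 0.320543
e^{−rT} = 0.900714
N(d₁) = 0.717157,  N(d₂) = 0.625722
price = S·N(d₁) − K·e^{−rT}·N(d₂) = 115.605702 − 90.034490 = 25.571212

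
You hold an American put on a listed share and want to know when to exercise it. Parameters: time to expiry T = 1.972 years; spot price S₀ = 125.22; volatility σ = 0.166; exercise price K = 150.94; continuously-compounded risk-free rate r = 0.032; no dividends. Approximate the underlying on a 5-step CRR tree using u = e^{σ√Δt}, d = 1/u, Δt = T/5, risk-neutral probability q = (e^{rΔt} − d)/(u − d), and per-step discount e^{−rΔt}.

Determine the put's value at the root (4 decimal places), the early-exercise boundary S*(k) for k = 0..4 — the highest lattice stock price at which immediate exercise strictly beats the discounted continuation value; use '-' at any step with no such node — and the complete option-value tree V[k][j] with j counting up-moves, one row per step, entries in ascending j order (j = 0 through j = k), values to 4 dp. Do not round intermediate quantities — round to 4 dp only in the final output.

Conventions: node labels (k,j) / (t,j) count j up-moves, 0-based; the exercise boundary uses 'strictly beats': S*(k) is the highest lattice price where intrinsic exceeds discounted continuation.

price = 26.0073
boundary = - 112.8232 125.2200 112.8232 125.2200
tree:
26.0073
38.1168 16.0900
49.2863 25.7200 8.0942
59.3500 38.1168 14.7174 2.5244
68.4174 49.2863 25.7200 5.4949 0.0000
76.5872 59.3500 38.1168 11.9611 0.0000 0.0000

Δt=0.39440  u=1.10988  d=0.90100  q=0.53477  discount=0.98746
step 5 (expiry): payoffs max(K−S,0) = 76.5872 59.3500 38.1168 11.9611 0.0000 0.0000
step 4: (k=4,j=0): S=82.5226, K−S=68.4174, hold=66.5244 ⇒ V=68.4174 exercise | (k=4,j=1): S=101.6537, K−S=49.2863, hold=47.3933 ⇒ V=49.2863 exercise | (k=4,j=2): S=125.2200, K−S=25.7200, hold=23.8270 ⇒ V=25.7200 exercise | (k=4,j=3): S=154.2497, K−S=0.0000, hold=5.4949 ⇒ V=5.4949 continue | (k=4,j=4): S=190.0092, K−S=0.0000, hold=0.0000 ⇒ V=0.0000 continue  boundary S*=125.2200
step 3: (k=3,j=0): S=91.5900, K−S=59.3500, hold=57.4570 ⇒ V=59.3500 exercise | (k=3,j=1): S=112.8232, K−S=38.1168, hold=36.2238 ⇒ V=38.1168 exercise | (k=3,j=2): S=138.9789, K−S=11.9611, hold=14.7174 ⇒ V=14.7174 continue | (k=3,j=3): S=171.1983, K−S=0.0000, hold=2.5244 ⇒ V=2.5244 continue  boundary S*=112.8232
step 2: (k=2,j=0): S=101.6537, K−S=49.2863, hold=47.3933 ⇒ V=49.2863 exercise | (k=2,j=1): S=125.2200, K−S=25.7200, hold=25.2825 ⇒ V=25.7200 exercise | (k=2,j=2): S=154.2497, K−S=0.0000, hold=8.0942 ⇒ V=8.0942 continue  boundary S*=125.2200
step 1: (k=1,j=0): S=112.8232, K−S=38.1168, hold=36.2238 ⇒ V=38.1168 exercise | (k=1,j=1): S=138.9789, K−S=11.9611, hold=16.0900 ⇒ V=16.0900 continue  boundary S*=112.8232
step 0: (k=0,j=0): S=125.2200, K−S=25.7200, hold=26.0073 ⇒ V=26.0073 continue  boundary S*=-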